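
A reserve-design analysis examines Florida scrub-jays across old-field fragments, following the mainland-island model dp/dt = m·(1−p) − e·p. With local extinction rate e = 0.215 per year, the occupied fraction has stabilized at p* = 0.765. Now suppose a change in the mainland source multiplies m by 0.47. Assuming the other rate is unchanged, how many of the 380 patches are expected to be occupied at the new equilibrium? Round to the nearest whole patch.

Balance m(1−p*) = e·p* gives m = e·p*/(1−p*) = 0.215×0.76500/0.23500 = 0.69989.
New p* = m/(m+e) = 0.32895/(0.32895+0.21500) = 0.60474.
Expected occupied = 380 × 0.60474 = 229.80 ≈ 230.

230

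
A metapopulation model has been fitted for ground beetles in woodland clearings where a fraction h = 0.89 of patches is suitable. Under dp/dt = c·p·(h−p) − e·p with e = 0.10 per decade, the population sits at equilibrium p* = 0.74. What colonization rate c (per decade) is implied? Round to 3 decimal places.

0.667

At equilibrium c(h−p*) = e, so c = e/(h−p*).
c = 0.10/(0.89 − 0.74) = 0.10/0.1500 = 0.6667.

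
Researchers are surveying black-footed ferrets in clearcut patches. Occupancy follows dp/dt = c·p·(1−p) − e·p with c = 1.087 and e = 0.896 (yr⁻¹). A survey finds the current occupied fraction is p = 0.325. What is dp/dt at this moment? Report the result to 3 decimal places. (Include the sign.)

-0.053

Colonization term: c·p·(1−p) = 1.087×0.325×0.6750 = 0.23846.
Extinction term: e·p = 0.29120.
dp/dt = 0.23846 − 0.29120 = -0.05274.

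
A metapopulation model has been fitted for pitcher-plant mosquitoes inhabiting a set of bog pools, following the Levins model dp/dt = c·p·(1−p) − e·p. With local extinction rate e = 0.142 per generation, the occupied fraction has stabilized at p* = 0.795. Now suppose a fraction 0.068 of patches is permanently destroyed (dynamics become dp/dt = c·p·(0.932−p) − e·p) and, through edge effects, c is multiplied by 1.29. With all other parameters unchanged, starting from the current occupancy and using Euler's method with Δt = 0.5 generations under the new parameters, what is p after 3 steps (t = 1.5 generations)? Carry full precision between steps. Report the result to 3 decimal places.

0.779

Balance c(1−p*) = e gives c = e/(1 − 0.79500) = 0.142/0.20500 = 0.69268.
Starting from p₀ = 0.79500; update p ← p + (dp/dt)·Δt with the new parameters.
t = 0.5: p = 0.79500 + (-0.00778) = 0.78722
t = 1: p = 0.78722 + (-0.00497) = 0.78225
t = 1.5: p = 0.78225 + (-0.00320) = 0.77904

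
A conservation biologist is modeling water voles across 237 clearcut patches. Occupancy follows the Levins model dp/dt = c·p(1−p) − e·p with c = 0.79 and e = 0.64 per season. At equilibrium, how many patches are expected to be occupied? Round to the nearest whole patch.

p* = 1 − e/c = 1 − 0.64/0.79 = 0.1899.
Expected occupied patches = N × p* = 237 × 0.1899 = 45.00 ≈ 45.

45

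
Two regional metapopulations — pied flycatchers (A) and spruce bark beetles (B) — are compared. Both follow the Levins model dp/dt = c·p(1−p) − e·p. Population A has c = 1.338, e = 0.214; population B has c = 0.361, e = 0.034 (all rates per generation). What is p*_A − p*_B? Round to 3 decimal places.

-0.066

A: p*_A = 1 − 0.214/1.338 = 0.8401.
B: p*_B = 1 − 0.034/0.361 = 0.9058.
p*_A − p*_B = 0.8401 − 0.9058 = -0.0658.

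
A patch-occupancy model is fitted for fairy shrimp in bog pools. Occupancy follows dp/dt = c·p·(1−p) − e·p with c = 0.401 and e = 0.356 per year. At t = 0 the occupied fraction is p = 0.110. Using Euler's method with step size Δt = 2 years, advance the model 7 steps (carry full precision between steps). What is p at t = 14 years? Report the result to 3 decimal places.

0.111

Update rule: p ← p + [c·p·(1−p) − e·p]·Δt with Δt = 2.
step 1: Δp = +0.00020, p = 0.11020
step 2: Δp = +0.00018, p = 0.11037
step 3: Δp = +0.00016, p = 0.11054
step 4: Δp = +0.00015, p = 0.11069
step 5: Δp = +0.00014, p = 0.11082
step 6: Δp = +0.00012, p = 0.11095
step 7: Δp = +0.00011, p = 0.11106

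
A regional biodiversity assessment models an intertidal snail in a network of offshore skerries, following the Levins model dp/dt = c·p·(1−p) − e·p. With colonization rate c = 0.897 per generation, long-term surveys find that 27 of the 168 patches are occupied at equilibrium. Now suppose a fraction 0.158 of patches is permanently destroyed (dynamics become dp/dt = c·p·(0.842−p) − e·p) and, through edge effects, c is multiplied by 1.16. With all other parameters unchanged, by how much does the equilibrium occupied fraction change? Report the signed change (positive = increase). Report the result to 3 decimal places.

Observed p* = 27/168 = 0.16071.
Balance c(1−p*) = e gives e = 0.897×(1 − 0.16071) = 0.75284.
New p* = 0.842 − e/c = 0.842 − 0.75284/1.04052 = 0.11848.
Δp* = 0.11848 − 0.16071 = -0.04223.

-0.042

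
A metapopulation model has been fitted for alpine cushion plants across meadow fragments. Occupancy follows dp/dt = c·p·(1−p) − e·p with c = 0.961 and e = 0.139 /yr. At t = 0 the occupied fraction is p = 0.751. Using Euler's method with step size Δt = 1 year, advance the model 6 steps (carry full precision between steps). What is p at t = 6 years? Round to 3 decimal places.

Update rule: p ← p + [c·p·(1−p) − e·p]·Δt with Δt = 1.
step 1: Δp = +0.07532, p = 0.82632
step 2: Δp = +0.02306, p = 0.84938
step 3: Δp = +0.00488, p = 0.85426
step 4: Δp = +0.00090, p = 0.85516
step 5: Δp = +0.00016, p = 0.85532
step 6: Δp = +0.00003, p = 0.85535

0.855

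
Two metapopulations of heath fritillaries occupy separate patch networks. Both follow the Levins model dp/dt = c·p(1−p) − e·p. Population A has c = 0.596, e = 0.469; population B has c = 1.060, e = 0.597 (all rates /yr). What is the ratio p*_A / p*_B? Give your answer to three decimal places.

0.488

A: p*_A = 1 − 0.469/0.596 = 0.2131.
B: p*_B = 1 − 0.597/1.060 = 0.4368.
p*_A / p*_B = 0.2131/0.4368 = 0.4878.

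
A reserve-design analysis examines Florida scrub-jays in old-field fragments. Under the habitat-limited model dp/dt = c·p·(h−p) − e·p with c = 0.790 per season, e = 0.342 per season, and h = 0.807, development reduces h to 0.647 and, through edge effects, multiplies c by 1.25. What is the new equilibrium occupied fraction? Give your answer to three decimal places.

0.301

Before: p* = h − e/c = 0.807 − 0.342/0.790 = 0.807 − 0.4329 = 0.3741.
After: c = 0.9875, e = 0.342, h = 0.647; p* = 0.647 − 0.342/0.9875 = 0.3007.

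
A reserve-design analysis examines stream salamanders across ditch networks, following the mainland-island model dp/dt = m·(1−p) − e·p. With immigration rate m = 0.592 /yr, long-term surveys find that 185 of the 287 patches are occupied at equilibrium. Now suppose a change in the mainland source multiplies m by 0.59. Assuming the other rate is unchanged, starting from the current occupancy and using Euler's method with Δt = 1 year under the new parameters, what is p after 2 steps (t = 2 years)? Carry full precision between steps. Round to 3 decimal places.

Observed p* = 185/287 = 0.64460.
Balance m(1−p*) = e·p* gives e = m(1−p*)/p* = 0.592×0.35540/0.64460 = 0.32640.
Starting from p₀ = 0.64460; update p ← p + (dp/dt)·Δt with the new parameters.
step 1: Δp = -0.08626, p = 0.55834
step 2: Δp = -0.02798, p = 0.53036

0.530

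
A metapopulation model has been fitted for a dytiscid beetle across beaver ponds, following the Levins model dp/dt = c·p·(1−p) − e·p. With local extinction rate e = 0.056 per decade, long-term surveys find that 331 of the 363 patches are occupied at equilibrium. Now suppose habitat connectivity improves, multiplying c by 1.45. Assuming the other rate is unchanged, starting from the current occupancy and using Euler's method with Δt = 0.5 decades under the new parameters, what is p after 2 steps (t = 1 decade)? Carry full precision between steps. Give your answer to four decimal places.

0.9301

Observed p* = 331/363 = 0.91185.
Balance c(1−p*) = e gives c = e/(1 − 0.91185) = 0.056/0.08815 = 0.63525.
Starting from p₀ = 0.91185; update p ← p + (dp/dt)·Δt with the new parameters.
t = 0.5: p = 0.91185 + (+0.01149) = 0.92333
t = 1: p = 0.92333 + (+0.00675) = 0.93008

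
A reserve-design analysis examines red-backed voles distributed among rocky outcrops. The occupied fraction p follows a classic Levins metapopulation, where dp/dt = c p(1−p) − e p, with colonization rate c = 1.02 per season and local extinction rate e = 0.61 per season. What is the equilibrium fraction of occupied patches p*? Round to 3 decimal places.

0.402

Setting dp/dt = 0 and dividing through by p* gives c·(1−p*) = e.
So p* = 1 − e/c = 1 − 0.61/1.02 = 1 − 0.5980 = 0.4020.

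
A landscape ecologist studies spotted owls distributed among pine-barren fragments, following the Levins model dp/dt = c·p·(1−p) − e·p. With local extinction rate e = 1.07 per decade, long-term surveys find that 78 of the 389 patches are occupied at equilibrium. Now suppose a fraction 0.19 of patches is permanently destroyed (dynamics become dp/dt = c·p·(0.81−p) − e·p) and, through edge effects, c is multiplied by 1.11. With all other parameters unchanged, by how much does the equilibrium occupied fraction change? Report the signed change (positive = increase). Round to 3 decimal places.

Observed p* = 78/389 = 0.20051.
Balance c(1−p*) = e gives c = e/(1 − 0.20051) = 1.07/0.79949 = 1.33835.
New p* = 0.81 − e/c = 0.81 − 1.07000/1.48557 = 0.08974.
Δp* = 0.08974 − 0.20051 = -0.11077.

-0.111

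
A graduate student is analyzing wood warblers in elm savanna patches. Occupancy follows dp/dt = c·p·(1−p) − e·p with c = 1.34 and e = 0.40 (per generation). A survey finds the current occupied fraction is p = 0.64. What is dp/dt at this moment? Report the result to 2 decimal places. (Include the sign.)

Colonization term: c·p·(1−p) = 1.34×0.64×0.3600 = 0.30874.
Extinction term: e·p = 0.25600.
dp/dt = 0.30874 − 0.25600 = 0.05274.

0.05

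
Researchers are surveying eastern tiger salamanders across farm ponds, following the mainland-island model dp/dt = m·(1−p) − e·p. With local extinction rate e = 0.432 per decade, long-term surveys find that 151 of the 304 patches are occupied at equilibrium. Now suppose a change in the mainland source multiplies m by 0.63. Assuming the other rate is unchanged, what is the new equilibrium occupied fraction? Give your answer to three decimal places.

0.383

Observed p* = 151/304 = 0.49671.
Balance m(1−p*) = e·p* gives m = e·p*/(1−p*) = 0.432×0.49671/0.50329 = 0.42635.
New p* = m/(m+e) = 0.26860/(0.26860+0.43200) = 0.38339.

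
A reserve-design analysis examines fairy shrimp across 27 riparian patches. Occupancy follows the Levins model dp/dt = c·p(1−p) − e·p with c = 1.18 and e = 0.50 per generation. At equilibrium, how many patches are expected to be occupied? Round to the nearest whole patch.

16

p* = 1 − e/c = 1 − 0.50/1.18 = 0.5763.
Expected occupied patches = N × p* = 27 × 0.5763 = 15.56 ≈ 16.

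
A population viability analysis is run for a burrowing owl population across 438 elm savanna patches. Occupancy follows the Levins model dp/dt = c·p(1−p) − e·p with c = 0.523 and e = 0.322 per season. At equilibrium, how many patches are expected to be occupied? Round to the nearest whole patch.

p* = 1 − e/c = 1 − 0.322/0.523 = 0.3843.
Expected occupied patches = N × p* = 438 × 0.3843 = 168.33 ≈ 168.

168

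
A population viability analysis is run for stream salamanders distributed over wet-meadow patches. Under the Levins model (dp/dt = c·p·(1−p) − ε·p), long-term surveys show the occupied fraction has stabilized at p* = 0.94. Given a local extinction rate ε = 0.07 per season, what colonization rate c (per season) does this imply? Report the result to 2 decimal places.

At equilibrium c(1−p*) = ε, so c = ε/(1−p*).
c = 0.07/(1 − 0.94) = 0.07/0.0600 = 1.1667.

1.17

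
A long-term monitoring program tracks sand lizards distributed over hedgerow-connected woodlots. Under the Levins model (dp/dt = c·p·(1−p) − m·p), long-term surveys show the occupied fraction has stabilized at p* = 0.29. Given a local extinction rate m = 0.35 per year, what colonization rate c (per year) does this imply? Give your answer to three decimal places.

At equilibrium c(1−p*) = m, so c = m/(1−p*).
c = 0.35/(1 − 0.29) = 0.35/0.7100 = 0.4930.

0.493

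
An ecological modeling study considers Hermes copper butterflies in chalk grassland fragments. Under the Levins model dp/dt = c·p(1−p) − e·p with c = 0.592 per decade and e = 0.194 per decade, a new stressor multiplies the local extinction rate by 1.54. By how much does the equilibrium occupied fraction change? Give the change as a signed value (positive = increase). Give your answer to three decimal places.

-0.177

Before: p* = 1 − 0.194/0.592 = 0.6723.
After the change, c = 0.592, e = 0.29876, so p* = 1 − 0.29876/0.592 = 0.4953.
Δp* = 0.4953 − 0.6723 = -0.1770.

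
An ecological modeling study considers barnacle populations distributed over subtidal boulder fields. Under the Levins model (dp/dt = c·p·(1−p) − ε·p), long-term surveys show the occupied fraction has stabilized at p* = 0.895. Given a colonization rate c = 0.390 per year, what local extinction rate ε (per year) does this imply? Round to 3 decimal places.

0.041

At equilibrium c(1−p*) = ε.
ε = 0.390 × (1 − 0.895) = 0.390 × 0.1050 = 0.0409.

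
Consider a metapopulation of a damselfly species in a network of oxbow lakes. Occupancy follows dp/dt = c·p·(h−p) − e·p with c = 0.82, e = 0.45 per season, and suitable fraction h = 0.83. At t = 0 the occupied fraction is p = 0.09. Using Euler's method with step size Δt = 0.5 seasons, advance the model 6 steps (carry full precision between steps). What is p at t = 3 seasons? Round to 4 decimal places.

Update rule: p ← p + [c·p·(h−p) − e·p]·Δt with Δt = 0.5.
  1  |  dp/dt·Δt = +0.007056  |  p_1 = 0.097056
  2  |  dp/dt·Δt = +0.007328  |  p_2 = 0.104384
  3  |  dp/dt·Δt = +0.007568  |  p_3 = 0.111953
  4  |  dp/dt·Δt = +0.007769  |  p_4 = 0.119722
  5  |  dp/dt·Δt = +0.007927  |  p_5 = 0.127649
  6  |  dp/dt·Δt = +0.008037  |  p_6 = 0.135687

0.1357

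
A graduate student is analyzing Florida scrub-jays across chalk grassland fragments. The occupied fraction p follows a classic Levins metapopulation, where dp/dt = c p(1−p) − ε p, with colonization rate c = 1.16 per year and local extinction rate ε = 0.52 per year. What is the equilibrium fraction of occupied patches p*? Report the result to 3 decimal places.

0.552

At equilibrium, colonization balances extinction: c·p*·(1−p*) = ε·p*.
So p* = 1 − ε/c = 1 − 0.52/1.16 = 1 − 0.4483 = 0.5517.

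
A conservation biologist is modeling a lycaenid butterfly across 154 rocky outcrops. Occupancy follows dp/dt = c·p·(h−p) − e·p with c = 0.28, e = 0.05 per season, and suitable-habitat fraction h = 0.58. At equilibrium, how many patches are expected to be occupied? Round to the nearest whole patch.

62

p* = h − e/c = 0.58 − 0.1786 = 0.4014.
Expected occupied patches = N × p* = 154 × 0.4014 = 61.82 ≈ 62.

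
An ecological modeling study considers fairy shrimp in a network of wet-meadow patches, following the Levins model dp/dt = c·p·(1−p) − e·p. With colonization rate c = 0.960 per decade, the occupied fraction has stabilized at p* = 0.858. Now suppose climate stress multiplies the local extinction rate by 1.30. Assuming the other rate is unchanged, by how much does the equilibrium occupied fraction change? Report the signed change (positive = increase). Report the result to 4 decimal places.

-0.0426

Balance c(1−p*) = e gives e = 0.960×(1 − 0.85800) = 0.13632.
New p* = 1 − e/c = 1 − 0.17722/0.96000 = 0.81540.
Δp* = 0.81540 − 0.85800 = -0.04260.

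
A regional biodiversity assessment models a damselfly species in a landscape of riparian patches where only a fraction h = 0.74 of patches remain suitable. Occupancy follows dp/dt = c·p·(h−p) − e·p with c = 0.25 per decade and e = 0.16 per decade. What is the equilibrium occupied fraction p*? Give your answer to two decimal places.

0.10

Setting dp/dt = 0 and dividing by p* gives c·(h−p*) = e.
So p* = h − e/c = 0.74 − 0.16/0.25 = 0.74 − 0.6400 = 0.1000.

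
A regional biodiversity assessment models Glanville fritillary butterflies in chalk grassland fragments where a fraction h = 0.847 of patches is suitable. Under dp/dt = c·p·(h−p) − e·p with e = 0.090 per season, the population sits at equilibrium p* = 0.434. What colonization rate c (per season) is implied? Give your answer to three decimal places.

At equilibrium c(h−p*) = e, so c = e/(h−p*).
c = 0.090/(0.847 − 0.434) = 0.090/0.4130 = 0.2179.

0.218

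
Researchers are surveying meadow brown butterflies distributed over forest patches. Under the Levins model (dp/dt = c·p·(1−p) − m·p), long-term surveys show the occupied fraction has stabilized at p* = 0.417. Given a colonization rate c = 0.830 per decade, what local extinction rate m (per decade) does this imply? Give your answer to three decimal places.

0.484

At equilibrium c(1−p*) = m.
m = 0.830 × (1 − 0.417) = 0.830 × 0.5830 = 0.4839.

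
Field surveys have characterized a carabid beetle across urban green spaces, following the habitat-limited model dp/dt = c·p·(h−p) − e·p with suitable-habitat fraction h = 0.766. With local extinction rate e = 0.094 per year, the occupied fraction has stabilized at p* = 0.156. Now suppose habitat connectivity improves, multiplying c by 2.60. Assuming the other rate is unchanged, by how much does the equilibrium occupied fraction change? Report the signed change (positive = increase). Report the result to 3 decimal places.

0.375

Balance c(h−p*) = e gives c = e/(0.766 − 0.15600) = 0.094/0.61000 = 0.15410.
New p* = 0.766 − e/c = 0.766 − 0.09400/0.40066 = 0.53139.
Δp* = 0.53139 − 0.15600 = +0.37539.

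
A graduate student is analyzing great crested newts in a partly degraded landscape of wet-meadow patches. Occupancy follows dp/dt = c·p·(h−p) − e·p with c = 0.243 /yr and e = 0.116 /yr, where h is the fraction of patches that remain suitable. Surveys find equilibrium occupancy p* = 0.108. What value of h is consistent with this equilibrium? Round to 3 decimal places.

At equilibrium c(h−p*) = e, so h = p* + e/c.
h = 0.108 + 0.116/0.243 = 0.108 + 0.4774 = 0.5854.

0.585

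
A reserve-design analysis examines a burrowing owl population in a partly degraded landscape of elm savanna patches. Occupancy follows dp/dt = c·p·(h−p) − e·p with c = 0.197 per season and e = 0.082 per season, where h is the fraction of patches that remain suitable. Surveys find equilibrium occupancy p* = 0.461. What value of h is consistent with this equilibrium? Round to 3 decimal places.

At equilibrium c(h−p*) = e, so h = p* + e/c.
h = 0.461 + 0.082/0.197 = 0.461 + 0.4162 = 0.8772.

0.877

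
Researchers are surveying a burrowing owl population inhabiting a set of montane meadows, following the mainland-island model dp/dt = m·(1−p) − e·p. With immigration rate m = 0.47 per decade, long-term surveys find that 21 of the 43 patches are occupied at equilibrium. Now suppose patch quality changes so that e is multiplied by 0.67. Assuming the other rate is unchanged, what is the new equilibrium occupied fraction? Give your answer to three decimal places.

0.588

Observed p* = 21/43 = 0.48837.
Balance m(1−p*) = e·p* gives e = m(1−p*)/p* = 0.47×0.51163/0.48837 = 0.49239.
New p* = m/(m+e) = 0.47000/(0.47000+0.32990) = 0.58757.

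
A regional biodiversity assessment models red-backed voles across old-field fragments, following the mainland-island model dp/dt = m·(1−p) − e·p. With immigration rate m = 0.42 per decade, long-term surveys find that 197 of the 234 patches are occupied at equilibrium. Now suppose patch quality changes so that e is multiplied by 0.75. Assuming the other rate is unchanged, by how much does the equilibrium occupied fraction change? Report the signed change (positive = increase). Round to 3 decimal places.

0.035

Observed p* = 197/234 = 0.84188.
Balance m(1−p*) = e·p* gives e = m(1−p*)/p* = 0.42×0.15812/0.84188 = 0.07888.
New p* = m/(m+e) = 0.42000/(0.42000+0.05916) = 0.87653.
Δp* = 0.87653 − 0.84188 = +0.03465.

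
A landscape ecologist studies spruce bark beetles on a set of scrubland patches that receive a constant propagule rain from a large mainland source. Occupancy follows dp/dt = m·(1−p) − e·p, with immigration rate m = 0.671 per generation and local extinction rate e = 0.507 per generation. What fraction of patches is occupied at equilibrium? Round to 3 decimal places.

At equilibrium the propagule rain into empty patches balances local extinction: m(1−p*) = e·p*.
p* = m/(m+e) = 0.671/(0.671+0.507) = 0.671/1.1780 = 0.5696.

0.570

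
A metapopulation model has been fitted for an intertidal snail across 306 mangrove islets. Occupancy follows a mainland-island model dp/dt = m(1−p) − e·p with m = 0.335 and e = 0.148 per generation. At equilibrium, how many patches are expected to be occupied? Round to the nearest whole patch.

212

p* = m/(m+e) = 0.335/0.4830 = 0.6936.
Expected occupied patches = N × p* = 306 × 0.6936 = 212.24 ≈ 212.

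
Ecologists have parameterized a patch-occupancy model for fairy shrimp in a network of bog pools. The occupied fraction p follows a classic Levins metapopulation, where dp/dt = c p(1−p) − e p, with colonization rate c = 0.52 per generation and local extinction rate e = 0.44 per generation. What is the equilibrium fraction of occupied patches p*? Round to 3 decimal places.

Setting dp/dt = 0 and dividing through by p* gives c·(1−p*) = e.
So p* = 1 − e/c = 1 − 0.44/0.52 = 1 − 0.8462 = 0.1538.

0.154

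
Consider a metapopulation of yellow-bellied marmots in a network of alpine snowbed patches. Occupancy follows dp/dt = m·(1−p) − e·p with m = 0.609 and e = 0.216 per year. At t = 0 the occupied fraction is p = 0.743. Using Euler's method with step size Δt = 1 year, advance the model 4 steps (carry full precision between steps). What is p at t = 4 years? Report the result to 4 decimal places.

0.7382

Update rule: p ← p + [m·(1−p) − e·p]·Δt with Δt = 1.
step 1: Δp = -0.00397, p = 0.73903
step 2: Δp = -0.00070, p = 0.73833
step 3: Δp = -0.00012, p = 0.73821
step 4: Δp = -0.00002, p = 0.73819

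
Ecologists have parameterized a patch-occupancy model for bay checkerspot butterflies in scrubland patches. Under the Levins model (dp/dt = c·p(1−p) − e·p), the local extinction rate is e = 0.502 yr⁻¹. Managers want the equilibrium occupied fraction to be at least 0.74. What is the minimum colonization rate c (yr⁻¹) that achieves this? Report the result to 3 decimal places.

1.931

p* = 1 − e/c ≥ 0.74 requires e/c ≤ 0.2600, i.e. c ≥ e/0.2600.
c_min = 0.502/0.2600 = 1.9308.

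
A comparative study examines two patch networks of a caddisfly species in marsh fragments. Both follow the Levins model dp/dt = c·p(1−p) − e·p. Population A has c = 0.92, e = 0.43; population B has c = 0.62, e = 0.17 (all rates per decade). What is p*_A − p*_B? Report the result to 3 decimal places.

-0.193

A: p*_A = 1 − 0.43/0.92 = 0.5326.
B: p*_B = 1 − 0.17/0.62 = 0.7258.
p*_A − p*_B = 0.5326 − 0.7258 = -0.1932.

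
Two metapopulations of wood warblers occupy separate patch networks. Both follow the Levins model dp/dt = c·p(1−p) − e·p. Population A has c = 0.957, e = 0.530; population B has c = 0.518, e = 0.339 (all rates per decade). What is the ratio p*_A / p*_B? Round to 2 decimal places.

1.29

A: p*_A = 1 − 0.530/0.957 = 0.4462.
B: p*_B = 1 − 0.339/0.518 = 0.3456.
p*_A / p*_B = 0.4462/0.3456 = 1.2912.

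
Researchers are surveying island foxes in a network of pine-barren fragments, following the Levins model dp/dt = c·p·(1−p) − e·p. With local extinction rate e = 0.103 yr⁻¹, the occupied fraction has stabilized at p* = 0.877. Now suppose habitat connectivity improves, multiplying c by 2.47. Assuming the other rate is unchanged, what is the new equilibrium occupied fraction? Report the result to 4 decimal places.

0.9502

Balance c(1−p*) = e gives c = e/(1 − 0.87700) = 0.103/0.12300 = 0.83740.
New p* = 1 − e/c = 1 − 0.10300/2.06838 = 0.95020.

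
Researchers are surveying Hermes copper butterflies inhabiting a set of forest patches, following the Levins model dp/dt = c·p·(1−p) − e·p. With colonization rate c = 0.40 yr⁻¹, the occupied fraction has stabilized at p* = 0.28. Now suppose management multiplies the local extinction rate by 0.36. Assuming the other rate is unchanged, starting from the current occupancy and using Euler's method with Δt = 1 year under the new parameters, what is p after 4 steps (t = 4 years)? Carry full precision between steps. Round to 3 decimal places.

Balance c(1−p*) = e gives e = 0.40×(1 − 0.28000) = 0.28800.
Starting from p₀ = 0.28000; update p ← p + (dp/dt)·Δt with the new parameters.
t = 1: p = 0.28000 + (+0.05161) = 0.33161
t = 2: p = 0.33161 + (+0.05428) = 0.38589
t = 3: p = 0.38589 + (+0.05478) = 0.44067
t = 4: p = 0.44067 + (+0.05290) = 0.49357

0.494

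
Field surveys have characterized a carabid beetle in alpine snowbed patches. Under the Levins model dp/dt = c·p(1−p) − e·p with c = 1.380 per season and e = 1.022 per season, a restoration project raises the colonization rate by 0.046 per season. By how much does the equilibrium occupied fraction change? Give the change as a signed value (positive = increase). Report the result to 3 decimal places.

Before: p* = 1 − 1.022/1.380 = 0.2594.
After the change, c = 1.426, e = 1.022, so p* = 1 − 1.022/1.426 = 0.2833.
Δp* = 0.2833 − 0.2594 = +0.0239.

0.024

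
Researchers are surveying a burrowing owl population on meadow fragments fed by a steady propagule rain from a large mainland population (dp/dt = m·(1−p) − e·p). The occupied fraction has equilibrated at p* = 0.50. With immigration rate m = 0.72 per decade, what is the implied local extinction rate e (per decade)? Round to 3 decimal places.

0.720

At equilibrium m(1−p*) = e·p*, so e = m(1−p*)/p*.
e = 0.72 × 0.5000 / 0.50 = 0.7200.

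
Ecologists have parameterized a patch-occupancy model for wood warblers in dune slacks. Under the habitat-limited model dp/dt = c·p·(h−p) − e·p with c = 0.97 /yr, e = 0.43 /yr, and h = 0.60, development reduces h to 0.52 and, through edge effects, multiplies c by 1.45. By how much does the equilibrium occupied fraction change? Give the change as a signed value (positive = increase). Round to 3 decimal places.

0.058

Before: p* = h − e/c = 0.60 − 0.43/0.97 = 0.60 − 0.4433 = 0.1567.
After: c = 1.4065, e = 0.43, h = 0.52; p* = 0.52 − 0.43/1.4065 = 0.2143.
Δp* = 0.2143 − 0.1567 = +0.0576.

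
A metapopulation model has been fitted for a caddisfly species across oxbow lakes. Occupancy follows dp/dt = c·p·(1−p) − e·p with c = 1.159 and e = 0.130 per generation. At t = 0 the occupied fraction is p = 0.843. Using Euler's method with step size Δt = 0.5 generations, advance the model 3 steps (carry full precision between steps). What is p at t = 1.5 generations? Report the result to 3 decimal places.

0.882

Update rule: p ← p + [c·p·(1−p) − e·p]·Δt with Δt = 0.5.
t = 0.5: p = 0.84300 + (+0.02190) = 0.86490
t = 1: p = 0.86490 + (+0.01149) = 0.87640
t = 1.5: p = 0.87640 + (+0.00581) = 0.88221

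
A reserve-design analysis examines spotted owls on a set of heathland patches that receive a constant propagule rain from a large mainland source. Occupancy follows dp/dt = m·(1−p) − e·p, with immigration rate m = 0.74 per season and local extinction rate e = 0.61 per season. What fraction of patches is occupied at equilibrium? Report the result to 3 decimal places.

0.548

Setting dp/dt = 0: m − m·p* = e·p*, so m = (m+e)·p*.
p* = m/(m+e) = 0.74/(0.74+0.61) = 0.74/1.3500 = 0.5481.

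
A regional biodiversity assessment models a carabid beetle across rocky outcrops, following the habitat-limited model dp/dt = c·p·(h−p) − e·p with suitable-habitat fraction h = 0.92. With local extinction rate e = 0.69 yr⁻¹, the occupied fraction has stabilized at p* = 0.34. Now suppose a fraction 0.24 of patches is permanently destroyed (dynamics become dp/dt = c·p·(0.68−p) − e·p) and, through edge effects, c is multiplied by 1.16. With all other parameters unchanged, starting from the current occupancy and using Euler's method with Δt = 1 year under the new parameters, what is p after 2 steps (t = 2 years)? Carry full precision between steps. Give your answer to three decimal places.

Balance c(h−p*) = e gives c = e/(0.92 − 0.34000) = 0.69/0.58000 = 1.18966.
Starting from p₀ = 0.34000; update p ← p + (dp/dt)·Δt with the new parameters.
step 1: Δp = -0.07507, p = 0.26493
step 2: Δp = -0.03105, p = 0.23388

0.234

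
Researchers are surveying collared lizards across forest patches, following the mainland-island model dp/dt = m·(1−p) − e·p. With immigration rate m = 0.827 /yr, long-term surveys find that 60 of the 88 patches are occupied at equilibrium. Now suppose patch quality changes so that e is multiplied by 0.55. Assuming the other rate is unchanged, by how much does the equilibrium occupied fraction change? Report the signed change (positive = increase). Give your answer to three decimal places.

Observed p* = 60/88 = 0.68182.
Balance m(1−p*) = e·p* gives e = m(1−p*)/p* = 0.827×0.31818/0.68182 = 0.38593.
New p* = m/(m+e) = 0.82700/(0.82700+0.21226) = 0.79576.
Δp* = 0.79576 − 0.68182 = +0.11394.

0.114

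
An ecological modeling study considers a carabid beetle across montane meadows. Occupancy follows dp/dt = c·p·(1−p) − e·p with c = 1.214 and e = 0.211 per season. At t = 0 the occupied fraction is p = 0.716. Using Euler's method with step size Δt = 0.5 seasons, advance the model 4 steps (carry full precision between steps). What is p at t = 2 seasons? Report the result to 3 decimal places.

0.817

Update rule: p ← p + [c·p·(1−p) − e·p]·Δt with Δt = 0.5.
p: 0.71600 → 0.76389  (Δp = +0.04789)
p: 0.76389 → 0.79278  (Δp = +0.02889)
p: 0.79278 → 0.80886  (Δp = +0.01608)
p: 0.80886 → 0.81737  (Δp = +0.00851)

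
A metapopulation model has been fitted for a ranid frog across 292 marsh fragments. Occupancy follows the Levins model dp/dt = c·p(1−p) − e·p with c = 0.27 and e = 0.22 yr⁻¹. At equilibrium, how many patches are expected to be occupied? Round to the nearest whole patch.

54

p* = 1 − e/c = 1 − 0.22/0.27 = 0.1852.
Expected occupied patches = N × p* = 292 × 0.1852 = 54.07 ≈ 54.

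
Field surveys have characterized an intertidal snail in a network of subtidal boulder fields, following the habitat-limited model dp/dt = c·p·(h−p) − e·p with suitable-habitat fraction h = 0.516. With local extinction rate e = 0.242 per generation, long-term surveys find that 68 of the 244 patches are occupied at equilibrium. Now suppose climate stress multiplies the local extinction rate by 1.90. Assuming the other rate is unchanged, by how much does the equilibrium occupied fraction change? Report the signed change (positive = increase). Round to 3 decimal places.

Observed p* = 68/244 = 0.27869.
Balance c(h−p*) = e gives c = e/(0.516 − 0.27869) = 0.242/0.23731 = 1.01976.
New p* = 0.516 − e/c = 0.516 − 0.45980/1.01976 = 0.06511.
Δp* = 0.06511 − 0.27869 = -0.21358.

-0.214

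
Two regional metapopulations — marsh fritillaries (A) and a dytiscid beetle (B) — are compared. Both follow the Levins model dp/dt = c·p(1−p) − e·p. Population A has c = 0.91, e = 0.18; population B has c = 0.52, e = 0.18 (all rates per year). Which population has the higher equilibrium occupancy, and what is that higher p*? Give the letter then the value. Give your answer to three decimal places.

A, 0.802

A: p*_A = 1 − 0.18/0.91 = 0.8022.
B: p*_B = 1 − 0.18/0.52 = 0.6538.
A is higher at 0.8022.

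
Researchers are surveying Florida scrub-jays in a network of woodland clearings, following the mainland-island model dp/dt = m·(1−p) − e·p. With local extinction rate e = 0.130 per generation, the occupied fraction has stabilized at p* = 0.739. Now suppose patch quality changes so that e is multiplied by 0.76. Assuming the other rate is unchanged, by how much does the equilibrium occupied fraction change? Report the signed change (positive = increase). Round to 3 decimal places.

0.049

Balance m(1−p*) = e·p* gives m = e·p*/(1−p*) = 0.130×0.73900/0.26100 = 0.36808.
New p* = m/(m+e) = 0.36808/(0.36808+0.09880) = 0.78838.
Δp* = 0.78838 − 0.73900 = +0.04938.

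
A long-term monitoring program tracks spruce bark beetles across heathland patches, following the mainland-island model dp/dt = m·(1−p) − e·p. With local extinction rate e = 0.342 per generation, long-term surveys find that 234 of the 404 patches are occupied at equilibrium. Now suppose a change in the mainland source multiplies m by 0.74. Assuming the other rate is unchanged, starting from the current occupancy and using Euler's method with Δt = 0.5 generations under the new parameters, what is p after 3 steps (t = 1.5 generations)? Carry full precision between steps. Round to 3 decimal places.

Observed p* = 234/404 = 0.57921.
Balance m(1−p*) = e·p* gives m = e·p*/(1−p*) = 0.342×0.57921/0.42079 = 0.47075.
Starting from p₀ = 0.57921; update p ← p + (dp/dt)·Δt with the new parameters.
p: 0.57921 → 0.55346  (Δp = -0.02575)
p: 0.55346 → 0.53659  (Δp = -0.01686)
p: 0.53659 → 0.52555  (Δp = -0.01104)

0.526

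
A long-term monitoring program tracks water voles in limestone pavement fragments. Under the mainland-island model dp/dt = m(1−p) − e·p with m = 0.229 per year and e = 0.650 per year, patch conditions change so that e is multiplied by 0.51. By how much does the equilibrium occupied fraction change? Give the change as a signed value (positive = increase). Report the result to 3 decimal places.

0.148

Before: p* = 0.229/(0.229+0.650) = 0.2605.
After: m = 0.229, e = 0.3315; p* = 0.229/0.5605 = 0.4086.
Δp* = 0.4086 − 0.2605 = +0.1480.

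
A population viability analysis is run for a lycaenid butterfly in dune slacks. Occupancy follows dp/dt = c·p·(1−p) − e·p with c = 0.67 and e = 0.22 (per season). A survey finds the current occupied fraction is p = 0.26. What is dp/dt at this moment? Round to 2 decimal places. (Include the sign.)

Colonization term: c·p·(1−p) = 0.67×0.26×0.7400 = 0.12891.
Extinction term: e·p = 0.05720.
dp/dt = 0.12891 − 0.05720 = 0.07171.

0.07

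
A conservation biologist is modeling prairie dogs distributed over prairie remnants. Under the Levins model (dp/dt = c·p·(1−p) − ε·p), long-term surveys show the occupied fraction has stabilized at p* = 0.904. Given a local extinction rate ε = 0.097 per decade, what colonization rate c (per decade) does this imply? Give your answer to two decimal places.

At equilibrium c(1−p*) = ε, so c = ε/(1−p*).
c = 0.097/(1 − 0.904) = 0.097/0.0960 = 1.0104.

1.01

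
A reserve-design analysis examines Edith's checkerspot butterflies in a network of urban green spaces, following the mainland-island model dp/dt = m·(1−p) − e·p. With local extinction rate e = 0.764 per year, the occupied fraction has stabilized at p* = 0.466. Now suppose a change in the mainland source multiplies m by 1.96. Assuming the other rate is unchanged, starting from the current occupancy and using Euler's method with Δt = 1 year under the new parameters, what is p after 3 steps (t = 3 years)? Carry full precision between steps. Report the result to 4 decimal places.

0.8337

Balance m(1−p*) = e·p* gives m = e·p*/(1−p*) = 0.764×0.46600/0.53400 = 0.66671.
Starting from p₀ = 0.46600; update p ← p + (dp/dt)·Δt with the new parameters.
t = 1: p = 0.46600 + (+0.34178) = 0.80778
t = 2: p = 0.80778 + (-0.36597) = 0.44182
t = 3: p = 0.44182 + (+0.39186) = 0.83368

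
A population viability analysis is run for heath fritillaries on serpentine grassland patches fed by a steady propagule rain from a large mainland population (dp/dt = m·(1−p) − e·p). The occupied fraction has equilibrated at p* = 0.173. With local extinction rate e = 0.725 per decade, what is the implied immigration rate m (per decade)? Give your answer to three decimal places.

0.152

At equilibrium m(1−p*) = e·p*, so m = e·p*/(1−p*).
m = 0.725 × 0.173 / 0.8270 = 0.1254/0.8270 = 0.1517.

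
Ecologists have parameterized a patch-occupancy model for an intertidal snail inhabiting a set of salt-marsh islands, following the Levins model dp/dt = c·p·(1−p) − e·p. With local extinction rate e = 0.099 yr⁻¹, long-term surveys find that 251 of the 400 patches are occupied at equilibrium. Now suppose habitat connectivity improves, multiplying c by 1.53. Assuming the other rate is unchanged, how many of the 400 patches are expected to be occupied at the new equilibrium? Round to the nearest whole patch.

303

Observed p* = 251/400 = 0.62750.
Balance c(1−p*) = e gives c = e/(1 − 0.62750) = 0.099/0.37250 = 0.26577.
New p* = 1 − e/c = 1 − 0.09900/0.40663 = 0.75654.
Expected occupied = 400 × 0.75654 = 302.62 ≈ 303.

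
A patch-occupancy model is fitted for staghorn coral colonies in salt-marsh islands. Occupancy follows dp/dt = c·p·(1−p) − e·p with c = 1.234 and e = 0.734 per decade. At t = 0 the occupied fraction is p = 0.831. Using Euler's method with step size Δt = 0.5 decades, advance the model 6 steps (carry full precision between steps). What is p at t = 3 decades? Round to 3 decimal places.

Update rule: p ← p + [c·p·(1−p) − e·p]·Δt with Δt = 0.5.
p: 0.83100 → 0.61267  (Δp = -0.21833)
p: 0.61267 → 0.53424  (Δp = -0.07843)
p: 0.53424 → 0.49170  (Δp = -0.04254)
p: 0.49170 → 0.46545  (Δp = -0.02625)
p: 0.46545 → 0.44815  (Δp = -0.01731)
p: 0.44815 → 0.43627  (Δp = -0.01188)

0.436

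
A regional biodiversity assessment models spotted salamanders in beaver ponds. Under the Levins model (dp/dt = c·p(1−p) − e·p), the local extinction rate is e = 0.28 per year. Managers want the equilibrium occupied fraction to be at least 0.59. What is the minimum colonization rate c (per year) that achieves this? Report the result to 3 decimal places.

0.683

p* = 1 − e/c ≥ 0.59 requires e/c ≤ 0.4100, i.e. c ≥ e/0.4100.
c_min = 0.28/0.4100 = 0.6829.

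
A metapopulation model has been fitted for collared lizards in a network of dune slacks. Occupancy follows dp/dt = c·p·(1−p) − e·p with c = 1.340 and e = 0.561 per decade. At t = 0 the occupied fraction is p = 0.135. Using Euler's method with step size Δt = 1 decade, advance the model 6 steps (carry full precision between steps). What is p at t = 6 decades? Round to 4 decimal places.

Update rule: p ← p + [c·p·(1−p) − e·p]·Δt with Δt = 1.
step 1: Δp = +0.08074, p = 0.21574
step 2: Δp = +0.10569, p = 0.32144
step 3: Δp = +0.11195, p = 0.43339
step 4: Δp = +0.08592, p = 0.51931
step 5: Δp = +0.04317, p = 0.56248
step 6: Δp = +0.01422, p = 0.57670

0.5767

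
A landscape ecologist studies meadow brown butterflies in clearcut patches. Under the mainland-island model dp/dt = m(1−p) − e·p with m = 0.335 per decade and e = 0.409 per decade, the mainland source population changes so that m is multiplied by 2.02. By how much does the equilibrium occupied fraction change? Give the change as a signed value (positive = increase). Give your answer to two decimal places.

0.17

Before: p* = 0.335/(0.335+0.409) = 0.4503.
After: m = 0.6767, e = 0.409; p* = 0.6767/1.0857 = 0.6233.
Δp* = 0.6233 − 0.4503 = +0.1730.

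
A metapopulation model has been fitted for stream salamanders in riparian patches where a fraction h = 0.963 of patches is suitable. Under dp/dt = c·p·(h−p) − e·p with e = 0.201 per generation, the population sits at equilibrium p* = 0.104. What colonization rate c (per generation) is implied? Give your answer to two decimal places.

At equilibrium c(h−p*) = e, so c = e/(h−p*).
c = 0.201/(0.963 − 0.104) = 0.201/0.8590 = 0.2340.

0.23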